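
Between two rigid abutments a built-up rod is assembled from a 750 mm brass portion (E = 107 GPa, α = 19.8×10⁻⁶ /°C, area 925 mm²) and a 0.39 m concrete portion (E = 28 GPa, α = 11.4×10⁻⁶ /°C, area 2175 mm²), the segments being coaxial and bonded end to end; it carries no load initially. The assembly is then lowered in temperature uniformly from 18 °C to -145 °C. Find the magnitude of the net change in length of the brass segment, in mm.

|ΔL| ≈ 0.716 mm

With the walls removed the bar would change length by δ_free = Σ αᵢΔT Lᵢ = 19.8×10⁻⁶×163×750 + 11.4×10⁻⁶×163×390 = 3.145 mm.
Since the ends are fixed, an axial force P builds up, equal in every segment, with P · Σ Lᵢ/(AᵢEᵢ) = δ_free.
The series flexibility is Σ Lᵢ/(AᵢEᵢ) = 750/(925×107×10³) + 390/(2175×28×10³) = 1.398×10⁻⁵ mm/N.
P = 3.145 / 1.398×10⁻⁵ = 225000 N = 225 kN, tensile.
For the brass segment, free thermal change = 19.8×10⁻⁶×163×750 = 2.421 mm and elastic change from P = 225000×750/(925×107×10³) = 1.705 mm; these oppose, so the net change is 0.716 mm (segment shortens).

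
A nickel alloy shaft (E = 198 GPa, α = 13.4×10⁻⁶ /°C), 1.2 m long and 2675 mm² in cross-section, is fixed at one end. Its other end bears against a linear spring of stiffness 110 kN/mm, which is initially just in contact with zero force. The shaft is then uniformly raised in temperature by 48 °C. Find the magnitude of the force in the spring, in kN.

P ≈ 68 kN

The unrestrained thermal change is αΔT L = 13.4×10⁻⁶ × 48 × 1200 = 0.7718 mm.
With a force P in the spring, the elastic change of the shaft is PL/(AE) and that of the spring is P/k; compatibility requires their sum to equal δ_free.
So P = δ_free / [L/(AE) + 1/k] = 0.7718 / [ 1200/(2675×198×10³) + 1/(110×10³) ].
P = 0.7718 / 1.136×10⁻⁵ = 67960 N.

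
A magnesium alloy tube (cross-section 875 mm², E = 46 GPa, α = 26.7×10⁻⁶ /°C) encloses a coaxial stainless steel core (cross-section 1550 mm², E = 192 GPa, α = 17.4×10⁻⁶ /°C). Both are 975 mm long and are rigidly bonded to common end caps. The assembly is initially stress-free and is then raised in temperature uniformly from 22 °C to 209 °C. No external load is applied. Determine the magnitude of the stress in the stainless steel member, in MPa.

σ ≈ 39.8 MPa (tensile)

Both members must finish at the same length. With the larger α, the magnesium alloy tends to over-expand; the plates restrain it, putting the magnesium alloy in compression and the stainless steel in tension. With no external load the two internal forces are equal and opposite, magnitude P.
Setting the final lengths equal and cancelling L: (α₁ − α₂)ΔT = P/(A₁E₁) + P/(A₂E₂).
|α₁ − α₂|·ΔT = 9.3×10⁻⁶ × 187 = 0.001739.
1/(A₁E₁) + 1/(A₂E₂) = 1/(875×46×10³) + 1/(1550×192×10³) = 2.82×10⁻⁸ N⁻¹.
So P = 0.001739 / 2.82×10⁻⁸ = 61.66 kN.
σ_{stainless steel} = P/A₂ = 61660/1550 = 39.78 MPa, tensile.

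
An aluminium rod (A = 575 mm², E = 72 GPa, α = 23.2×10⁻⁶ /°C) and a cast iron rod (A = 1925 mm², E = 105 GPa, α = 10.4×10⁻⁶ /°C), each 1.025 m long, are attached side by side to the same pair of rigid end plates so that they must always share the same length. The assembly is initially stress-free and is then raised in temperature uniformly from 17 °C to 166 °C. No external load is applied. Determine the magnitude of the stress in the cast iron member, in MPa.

σ ≈ 34 MPa (tensile)

Equilibrium of a rigid end plate with no external load gives equal and opposite internal forces ±P in the two members. Since α_{aluminium} > α_{cast iron}, heating drives the aluminium into compression and the cast iron into tension.
Equating the net (thermal + elastic) strains gives |α₁ − α₂|·ΔT = P·[1/(A₁E₁) + 1/(A₂E₂)].
|α₁ − α₂|·ΔT = 12.8×10⁻⁶ × 149 = 0.001907.
1/(A₁E₁) + 1/(A₂E₂) = 1/(575×72×10³) + 1/(1925×105×10³) = 2.91×10⁻⁸ N⁻¹.
P = 0.001907 / 2.91×10⁻⁸ = 65530 N = 65.53 kN.
σ_{cast iron} = P/A₂ = 65530/1925 = 34.04 MPa, tensile.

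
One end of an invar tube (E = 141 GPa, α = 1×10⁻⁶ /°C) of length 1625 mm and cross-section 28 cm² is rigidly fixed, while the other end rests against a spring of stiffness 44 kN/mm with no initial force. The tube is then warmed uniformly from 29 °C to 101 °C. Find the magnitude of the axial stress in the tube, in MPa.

σ ≈ 1.56 MPa (compressive)

If the spring were absent the tube would lengthen by αΔT L = 1×10⁻⁶ × 72 × 1625 = 0.117 mm.
Let P be the compressive force at the spring. The tube shortens elastically by PL/(AE) and the spring compresses by P/k; together these equal δ_free.
So P = δ_free / [L/(AE) + 1/k] = 0.117 / [ 1625/(2800×141×10³) + 1/(44×10³) ].
P = 0.117 / 2.684×10⁻⁵ = 4359 N.
σ = P/A = 4359/2800 = 1.557 MPa.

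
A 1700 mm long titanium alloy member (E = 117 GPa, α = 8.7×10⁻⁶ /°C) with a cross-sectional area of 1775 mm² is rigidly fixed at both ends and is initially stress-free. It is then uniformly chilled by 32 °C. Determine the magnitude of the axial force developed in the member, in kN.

P ≈ 57.8 kN (tensile)

With zero net strain, σ = E·αΔT = 117 GPa × 8.7×10⁻⁶ × 32 = 32.57 MPa.
Then P = σA = 32.57 × 1775 mm² = 57.82 kN, tensile.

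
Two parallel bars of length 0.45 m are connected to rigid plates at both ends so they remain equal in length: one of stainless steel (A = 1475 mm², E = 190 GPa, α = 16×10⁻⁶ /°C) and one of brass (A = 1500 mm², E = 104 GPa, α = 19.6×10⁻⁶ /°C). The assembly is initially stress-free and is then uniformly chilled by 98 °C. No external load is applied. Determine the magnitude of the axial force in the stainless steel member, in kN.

P ≈ 35.4 kN (compressive in the stainless steel)

Both members must finish at the same length. With the larger α, the brass tends to over-contract; the plates restrain it, putting the brass in tension and the stainless steel in compression. With no external load the two internal forces are equal and opposite, magnitude P.
Setting the final lengths equal and cancelling L: (α₁ − α₂)ΔT = P/(A₁E₁) + P/(A₂E₂).
|α₁ − α₂|·ΔT = 3.6×10⁻⁶ × 98 = 0.0003528.
1/(A₁E₁) + 1/(A₂E₂) = 1/(1475×190×10³) + 1/(1500×104×10³) = 9.978×10⁻⁹ N⁻¹.
P = 0.0003528 / 9.978×10⁻⁹ = 35360 N = 35.36 kN.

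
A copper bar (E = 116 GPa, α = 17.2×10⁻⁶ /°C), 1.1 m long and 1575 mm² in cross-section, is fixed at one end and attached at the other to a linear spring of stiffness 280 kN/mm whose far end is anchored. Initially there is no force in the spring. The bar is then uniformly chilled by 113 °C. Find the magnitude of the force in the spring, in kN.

If the spring were absent the bar would shorten by αΔT L = 17.2×10⁻⁶ × 113 × 1100 = 2.138 mm.
Let P be the tensile force in the spring. The bar extends elastically by PL/(AE) and the spring stretches by P/k; together these equal δ_free.
So P = δ_free / [L/(AE) + 1/k] = 2.138 / [ 1100/(1575×116×10³) + 1/(280×10³) ].
P = 2.138 / 9.592×10⁻⁶ = 222900 N.

P ≈ 223 kN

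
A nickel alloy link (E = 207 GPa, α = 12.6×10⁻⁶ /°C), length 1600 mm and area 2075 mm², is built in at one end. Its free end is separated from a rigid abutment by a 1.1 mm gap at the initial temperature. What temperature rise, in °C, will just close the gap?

ΔT ≈ 54.6 °C

The gap closes when αΔT L = 1.1 mm, since the link is still unstressed at that instant.
So ΔT = g/(αL) = 1.1/(12.6×10⁻⁶ × 1600) = 54.56 °C.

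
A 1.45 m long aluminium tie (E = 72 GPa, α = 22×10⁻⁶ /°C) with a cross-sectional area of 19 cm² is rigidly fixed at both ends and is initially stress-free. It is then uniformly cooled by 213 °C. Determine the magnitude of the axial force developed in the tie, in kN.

P ≈ 641 kN (tensile)

Full restraint means ε = 0, so the stress is σ = EαΔT = 72×10³ × 22×10⁻⁶ × 213 = 337.4 MPa.
P = AEαΔT = 1900 × 72×10³ × 22×10⁻⁶ × 213 = 641 kN (tensile).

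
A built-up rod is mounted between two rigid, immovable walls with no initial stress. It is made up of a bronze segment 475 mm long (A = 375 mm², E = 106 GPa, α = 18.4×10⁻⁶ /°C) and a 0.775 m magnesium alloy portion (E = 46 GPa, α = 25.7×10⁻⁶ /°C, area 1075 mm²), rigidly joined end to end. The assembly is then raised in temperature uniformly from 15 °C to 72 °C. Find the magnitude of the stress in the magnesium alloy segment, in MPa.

With the walls removed the bar would change length by δ_free = Σ αᵢΔT Lᵢ = 18.4×10⁻⁶×57×475 + 25.7×10⁻⁶×57×775 = 1.633 mm.
The walls prevent any net length change, so an axial force P (same in every segment) develops. Compatibility: P · Σ Lᵢ/(AᵢEᵢ) = δ_free.
Σ Lᵢ/(AᵢEᵢ) = 475/(375×106×10³) + 775/(1075×46×10³) = 2.762×10⁻⁵ mm/N.
P = 1.633 / 2.762×10⁻⁵ = 59140 N = 59.14 kN, compressive.
σ_{magnesium alloy} = P / A = 59140 / 1075 = 55.01 MPa.

σ ≈ 55 MPa (compressive)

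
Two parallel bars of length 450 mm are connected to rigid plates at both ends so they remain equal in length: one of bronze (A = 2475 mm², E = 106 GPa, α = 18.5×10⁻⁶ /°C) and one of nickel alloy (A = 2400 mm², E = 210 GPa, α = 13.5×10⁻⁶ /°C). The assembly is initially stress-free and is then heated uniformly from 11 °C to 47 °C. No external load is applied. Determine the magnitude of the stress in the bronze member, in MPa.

Equilibrium of a rigid end plate with no external load gives equal and opposite internal forces ±P in the two members. Since α_{bronze} > α_{nickel alloy}, heating drives the bronze into compression and the nickel alloy into tension.
Setting the final lengths equal and cancelling L: (α₁ − α₂)ΔT = P/(A₁E₁) + P/(A₂E₂).
|α₁ − α₂|·ΔT = 5×10⁻⁶ × 36 = 0.00018.
1/(A₁E₁) + 1/(A₂E₂) = 1/(2475×106×10³) + 1/(2400×210×10³) = 5.796×10⁻⁹ N⁻¹.
So P = 0.00018 / 5.796×10⁻⁹ = 31.06 kN.
σ_{bronze} = P/A₁ = 31060/2475 = 12.55 MPa, compressive.

σ ≈ 12.5 MPa (compressive)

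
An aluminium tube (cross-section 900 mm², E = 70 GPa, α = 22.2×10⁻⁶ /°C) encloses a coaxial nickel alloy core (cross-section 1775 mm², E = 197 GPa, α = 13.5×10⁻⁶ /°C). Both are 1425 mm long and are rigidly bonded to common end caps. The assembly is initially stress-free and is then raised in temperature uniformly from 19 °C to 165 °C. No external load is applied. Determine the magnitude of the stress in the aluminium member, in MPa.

Equilibrium of a rigid end plate with no external load gives equal and opposite internal forces ±P in the two members. Since α_{aluminium} > α_{nickel alloy}, heating drives the aluminium into compression and the nickel alloy into tension.
Compatibility of the two members (thermal + elastic change equal): (α₁ − α₂)ΔT = P·[1/(A₁E₁) + 1/(A₂E₂)].
|α₁ − α₂|·ΔT = 8.7×10⁻⁶ × 146 = 0.00127.
1/(A₁E₁) + 1/(A₂E₂) = 1/(900×70×10³) + 1/(1775×197×10³) = 1.873×10⁻⁸ N⁻¹.
So P = 0.00127 / 1.873×10⁻⁸ = 67.81 kN.
σ_{aluminium} = P/A₁ = 67810/900 = 75.34 MPa, compressive.

σ ≈ 75.3 MPa (compressive)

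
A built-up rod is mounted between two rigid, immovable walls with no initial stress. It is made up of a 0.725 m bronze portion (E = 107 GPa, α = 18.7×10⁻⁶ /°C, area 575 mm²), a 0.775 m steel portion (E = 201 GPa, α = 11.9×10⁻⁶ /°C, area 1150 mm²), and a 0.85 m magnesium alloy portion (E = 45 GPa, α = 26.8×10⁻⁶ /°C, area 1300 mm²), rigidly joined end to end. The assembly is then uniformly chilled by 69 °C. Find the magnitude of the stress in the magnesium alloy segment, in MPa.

With the walls removed the bar would change length by δ_free = Σ αᵢΔT Lᵢ = 18.7×10⁻⁶×69×725 + 11.9×10⁻⁶×69×775 + 26.8×10⁻⁶×69×850 = 3.144 mm.
The rigid supports impose zero overall length change; the single axial force P common to all segments must satisfy P Σ Lᵢ/(AᵢEᵢ) = δ_free.
Σ Lᵢ/(AᵢEᵢ) = 725/(575×107×10³) + 775/(1150×201×10³) + 850/(1300×45×10³) = 2.967×10⁻⁵ mm/N.
Hence P = δ_free / Σ(L/AE) = 3.144/2.967×10⁻⁵ = 106 kN (tensile).
σ_{magnesium alloy} = P / A = 106000 / 1300 = 81.51 MPa.

σ ≈ 81.5 MPa (tensile)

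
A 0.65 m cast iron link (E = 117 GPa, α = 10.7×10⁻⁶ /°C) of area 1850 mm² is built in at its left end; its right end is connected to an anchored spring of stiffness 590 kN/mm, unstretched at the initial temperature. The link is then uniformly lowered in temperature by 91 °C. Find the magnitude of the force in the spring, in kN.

P ≈ 135 kN

If the spring were absent the link would shorten by αΔT L = 10.7×10⁻⁶ × 91 × 650 = 0.6329 mm.
Let P be the tensile force in the spring. The link extends elastically by PL/(AE) and the spring stretches by P/k; together these equal δ_free.
So P = δ_free / [L/(AE) + 1/k] = 0.6329 / [ 650/(1850×117×10³) + 1/(590×10³) ].
P = 0.6329 / 4.698×10⁻⁶ = 134700 N.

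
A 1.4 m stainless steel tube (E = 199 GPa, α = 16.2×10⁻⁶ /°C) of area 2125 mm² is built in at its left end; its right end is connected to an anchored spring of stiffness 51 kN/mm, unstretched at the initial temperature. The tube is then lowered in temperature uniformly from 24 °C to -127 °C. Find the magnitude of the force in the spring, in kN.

Free thermal contraction: δ_free = αΔT L = 16.2×10⁻⁶ × 151 × 1400 = 3.425 mm.
With a force P in the spring, the elastic change of the tube is PL/(AE) and that of the spring is P/k; compatibility requires their sum to equal δ_free.
So P = δ_free / [L/(AE) + 1/k] = 3.425 / [ 1400/(2125×199×10³) + 1/(51×10³) ].
P = 3.425 / 2.292×10⁻⁵ = 149400 N.

P ≈ 149 kN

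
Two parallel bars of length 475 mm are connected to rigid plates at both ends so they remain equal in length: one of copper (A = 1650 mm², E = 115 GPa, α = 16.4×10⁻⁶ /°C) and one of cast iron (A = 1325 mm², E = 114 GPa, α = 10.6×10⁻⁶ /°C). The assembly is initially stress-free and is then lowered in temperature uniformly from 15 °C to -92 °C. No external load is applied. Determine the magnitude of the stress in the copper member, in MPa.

The copper has the larger α, so on cooling it would change length more than the cast iron if both were free. The rigid plates force a common final length, so the copper is put into tension and the cast iron into compression, with equal and opposite forces P (no external load).
Compatibility of the two members (thermal + elastic change equal): (α₁ − α₂)ΔT = P·[1/(A₁E₁) + 1/(A₂E₂)].
|α₁ − α₂|·ΔT = 5.8×10⁻⁶ × 107 = 0.0006206.
1/(A₁E₁) + 1/(A₂E₂) = 1/(1650×115×10³) + 1/(1325×114×10³) = 1.189×10⁻⁸ N⁻¹.
P = 0.0006206 / 1.189×10⁻⁸ = 52190 N = 52.19 kN.
σ_{copper} = P/A₁ = 52190/1650 = 31.63 MPa, tensile.

σ ≈ 31.6 MPa (tensile)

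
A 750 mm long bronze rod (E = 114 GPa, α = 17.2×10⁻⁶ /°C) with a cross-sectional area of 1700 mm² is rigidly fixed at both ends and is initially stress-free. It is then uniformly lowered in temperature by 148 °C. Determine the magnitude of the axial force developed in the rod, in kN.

Full restraint means ε = 0, so the stress is σ = EαΔT = 114×10³ × 17.2×10⁻⁶ × 148 = 290.2 MPa.
Then P = σA = 290.2 × 1700 mm² = 493.3 kN, tensile.

P ≈ 493 kN (tensile)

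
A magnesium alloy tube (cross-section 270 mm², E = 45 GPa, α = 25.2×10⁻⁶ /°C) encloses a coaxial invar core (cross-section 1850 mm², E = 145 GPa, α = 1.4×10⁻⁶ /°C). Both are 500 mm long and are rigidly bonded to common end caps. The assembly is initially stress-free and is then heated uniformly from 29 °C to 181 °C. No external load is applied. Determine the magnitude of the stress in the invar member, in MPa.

The magnesium alloy has the larger α, so on heating it would change length more than the invar if both were free. The rigid plates force a common final length, so the magnesium alloy is put into compression and the invar into tension, with equal and opposite forces P (no external load).
Equating the net (thermal + elastic) strains gives |α₁ − α₂|·ΔT = P·[1/(A₁E₁) + 1/(A₂E₂)].
|α₁ − α₂|·ΔT = 23.8×10⁻⁶ × 152 = 0.003618.
1/(A₁E₁) + 1/(A₂E₂) = 1/(270×45×10³) + 1/(1850×145×10³) = 8.603×10⁻⁸ N⁻¹.
So P = 0.003618 / 8.603×10⁻⁸ = 42.05 kN.
σ_{invar} = P/A₂ = 42050/1850 = 22.73 MPa, tensile.

σ ≈ 22.7 MPa (tensile)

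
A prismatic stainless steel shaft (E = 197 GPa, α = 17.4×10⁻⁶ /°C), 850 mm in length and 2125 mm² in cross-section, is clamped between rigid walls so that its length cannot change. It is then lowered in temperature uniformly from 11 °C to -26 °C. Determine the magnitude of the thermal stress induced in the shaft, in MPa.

Because both ends are immovable the net strain is zero, and the suppressed thermal strain is αΔT = 17.4×10⁻⁶ × 37 = 643.8×10⁻⁶.
The stress required to suppress this strain is σ = Eε = 197×10³ × 643.8×10⁻⁶ = 126.8 MPa, tensile since the shaft is trying to contract.

σ ≈ 127 MPa (tensile)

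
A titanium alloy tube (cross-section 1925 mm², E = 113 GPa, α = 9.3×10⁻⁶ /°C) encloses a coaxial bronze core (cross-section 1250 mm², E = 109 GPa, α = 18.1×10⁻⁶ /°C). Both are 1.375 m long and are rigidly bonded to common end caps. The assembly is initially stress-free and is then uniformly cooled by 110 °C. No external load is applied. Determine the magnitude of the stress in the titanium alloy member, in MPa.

σ ≈ 42.1 MPa (compressive)

The bronze has the larger α, so on cooling it would change length more than the titanium alloy if both were free. The rigid plates force a common final length, so the bronze is put into tension and the titanium alloy into compression, with equal and opposite forces P (no external load).
Compatibility of the two members (thermal + elastic change equal): (α₁ − α₂)ΔT = P·[1/(A₁E₁) + 1/(A₂E₂)].
|α₁ − α₂|·ΔT = 8.8×10⁻⁶ × 110 = 0.000968.
1/(A₁E₁) + 1/(A₂E₂) = 1/(1925×113×10³) + 1/(1250×109×10³) = 1.194×10⁻⁸ N⁻¹.
So P = 0.000968 / 1.194×10⁻⁸ = 81.09 kN.
σ_{titanium alloy} = P/A₁ = 81090/1925 = 42.13 MPa, compressive.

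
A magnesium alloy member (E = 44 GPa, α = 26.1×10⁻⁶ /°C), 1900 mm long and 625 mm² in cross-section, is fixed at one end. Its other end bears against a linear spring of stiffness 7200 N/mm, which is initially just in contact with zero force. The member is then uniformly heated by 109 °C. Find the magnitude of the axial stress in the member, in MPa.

If the spring were absent the member would lengthen by αΔT L = 26.1×10⁻⁶ × 109 × 1900 = 5.405 mm.
With a force P in the spring, the elastic change of the member is PL/(AE) and that of the spring is P/k; compatibility requires their sum to equal δ_free.
P [ L/(AE) + 1/k ] = δ_free → P [ 1900/(625×44×10³) + 1/(7200) ] = 5.405.
P = 5.405 / 0.000208 = 25990 N.
σ = P/A = 25990/625 = 41.58 MPa.

σ ≈ 41.6 MPa (compressive)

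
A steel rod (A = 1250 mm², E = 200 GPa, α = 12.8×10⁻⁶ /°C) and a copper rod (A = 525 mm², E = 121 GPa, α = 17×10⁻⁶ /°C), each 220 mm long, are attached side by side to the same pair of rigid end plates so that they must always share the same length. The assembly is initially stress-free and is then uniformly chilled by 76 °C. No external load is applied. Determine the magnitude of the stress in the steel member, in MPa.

Both members must finish at the same length. With the larger α, the copper tends to over-contract; the plates restrain it, putting the copper in tension and the steel in compression. With no external load the two internal forces are equal and opposite, magnitude P.
Compatibility of the two members (thermal + elastic change equal): (α₁ − α₂)ΔT = P·[1/(A₁E₁) + 1/(A₂E₂)].
|α₁ − α₂|·ΔT = 4.2×10⁻⁶ × 76 = 0.0003192.
1/(A₁E₁) + 1/(A₂E₂) = 1/(1250×200×10³) + 1/(525×121×10³) = 1.974×10⁻⁸ N⁻¹.
P = 0.0003192 / 1.974×10⁻⁸ = 16170 N = 16.17 kN.
σ_{steel} = P/A₁ = 16170/1250 = 12.93 MPa, compressive.

σ ≈ 12.9 MPa (compressive)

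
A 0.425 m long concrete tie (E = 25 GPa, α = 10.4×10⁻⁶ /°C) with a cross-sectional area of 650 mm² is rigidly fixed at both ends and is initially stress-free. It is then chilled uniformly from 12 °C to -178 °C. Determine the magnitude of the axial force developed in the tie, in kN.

P ≈ 32.1 kN (tensile)

Full restraint means ε = 0, so the stress is σ = EαΔT = 25×10³ × 10.4×10⁻⁶ × 190 = 49.4 MPa.
Then P = σA = 49.4 × 650 mm² = 32.11 kN, tensile.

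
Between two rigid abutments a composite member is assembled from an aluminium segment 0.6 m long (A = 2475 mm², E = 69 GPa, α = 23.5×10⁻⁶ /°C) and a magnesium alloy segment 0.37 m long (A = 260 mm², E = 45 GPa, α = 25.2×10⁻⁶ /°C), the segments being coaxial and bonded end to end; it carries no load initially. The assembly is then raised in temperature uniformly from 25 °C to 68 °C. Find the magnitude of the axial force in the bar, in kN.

P ≈ 28.7 kN (compressive)

If the supports were absent, the total length change would be Σ αᵢΔT Lᵢ = 23.5×10⁻⁶×43×600 + 25.2×10⁻⁶×43×370 = 1.007 mm.
The rigid supports impose zero overall length change; the single axial force P common to all segments must satisfy P Σ Lᵢ/(AᵢEᵢ) = δ_free.
Σ Lᵢ/(AᵢEᵢ) = 600/(2475×69×10³) + 370/(260×45×10³) = 3.514×10⁻⁵ mm/N.
P = 1.007 / 3.514×10⁻⁵ = 28670 N = 28.67 kN, compressive.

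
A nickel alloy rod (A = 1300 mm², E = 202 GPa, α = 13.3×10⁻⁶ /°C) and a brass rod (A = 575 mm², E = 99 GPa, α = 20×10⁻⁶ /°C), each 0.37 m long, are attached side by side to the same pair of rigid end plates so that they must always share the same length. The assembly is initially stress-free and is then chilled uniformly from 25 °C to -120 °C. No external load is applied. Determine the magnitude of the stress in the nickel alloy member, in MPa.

Both members must finish at the same length. With the larger α, the brass tends to over-contract; the plates restrain it, putting the brass in tension and the nickel alloy in compression. With no external load the two internal forces are equal and opposite, magnitude P.
Setting the final lengths equal and cancelling L: (α₁ − α₂)ΔT = P/(A₁E₁) + P/(A₂E₂).
|α₁ − α₂|·ΔT = 6.7×10⁻⁶ × 145 = 0.0009715.
1/(A₁E₁) + 1/(A₂E₂) = 1/(1300×202×10³) + 1/(575×99×10³) = 2.138×10⁻⁸ N⁻¹.
So P = 0.0009715 / 2.138×10⁻⁸ = 45.45 kN.
σ_{nickel alloy} = P/A₁ = 45450/1300 = 34.96 MPa, compressive.

σ ≈ 35 MPa (compressive)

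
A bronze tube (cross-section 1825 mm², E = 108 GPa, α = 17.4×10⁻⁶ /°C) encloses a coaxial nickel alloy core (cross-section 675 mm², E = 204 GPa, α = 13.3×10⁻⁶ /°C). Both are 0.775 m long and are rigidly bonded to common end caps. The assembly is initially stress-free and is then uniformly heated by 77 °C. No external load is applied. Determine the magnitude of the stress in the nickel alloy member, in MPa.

Both members must finish at the same length. With the larger α, the bronze tends to over-expand; the plates restrain it, putting the bronze in compression and the nickel alloy in tension. With no external load the two internal forces are equal and opposite, magnitude P.
Compatibility of the two members (thermal + elastic change equal): (α₁ − α₂)ΔT = P·[1/(A₁E₁) + 1/(A₂E₂)].
|α₁ − α₂|·ΔT = 4.1×10⁻⁶ × 77 = 0.0003157.
1/(A₁E₁) + 1/(A₂E₂) = 1/(1825×108×10³) + 1/(675×204×10³) = 1.234×10⁻⁸ N⁻¹.
P = 0.0003157 / 1.234×10⁻⁸ = 25590 N = 25.59 kN.
σ_{nickel alloy} = P/A₂ = 25590/675 = 37.91 MPa, tensile.

σ ≈ 37.9 MPa (tensile)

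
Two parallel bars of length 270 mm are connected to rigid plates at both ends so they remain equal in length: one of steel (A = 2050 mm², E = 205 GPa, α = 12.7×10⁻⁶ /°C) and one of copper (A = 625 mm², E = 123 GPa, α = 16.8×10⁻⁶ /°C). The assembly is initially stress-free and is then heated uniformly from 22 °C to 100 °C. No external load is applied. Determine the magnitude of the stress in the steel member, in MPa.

σ ≈ 10.1 MPa (tensile)

The copper has the larger α, so on heating it would change length more than the steel if both were free. The rigid plates force a common final length, so the copper is put into compression and the steel into tension, with equal and opposite forces P (no external load).
Compatibility of the two members (thermal + elastic change equal): (α₁ − α₂)ΔT = P·[1/(A₁E₁) + 1/(A₂E₂)].
|α₁ − α₂|·ΔT = 4.1×10⁻⁶ × 78 = 0.0003198.
1/(A₁E₁) + 1/(A₂E₂) = 1/(2050×205×10³) + 1/(625×123×10³) = 1.539×10⁻⁸ N⁻¹.
P = 0.0003198 / 1.539×10⁻⁸ = 20780 N = 20.78 kN.
σ_{steel} = P/A₁ = 20780/2050 = 10.14 MPa, tensile.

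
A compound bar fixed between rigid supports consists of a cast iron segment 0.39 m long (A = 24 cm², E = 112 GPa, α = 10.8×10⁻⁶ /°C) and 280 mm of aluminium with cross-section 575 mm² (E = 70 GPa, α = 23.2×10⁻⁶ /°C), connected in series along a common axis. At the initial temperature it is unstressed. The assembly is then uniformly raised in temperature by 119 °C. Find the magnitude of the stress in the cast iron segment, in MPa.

σ ≈ 63.2 MPa (compressive)

With the walls removed the bar would change length by δ_free = Σ αᵢΔT Lᵢ = 10.8×10⁻⁶×119×390 + 23.2×10⁻⁶×119×280 = 1.274 mm.
Since the ends are fixed, an axial force P builds up, equal in every segment, with P · Σ Lᵢ/(AᵢEᵢ) = δ_free.
Σ Lᵢ/(AᵢEᵢ) = 390/(2400×112×10³) + 280/(575×70×10³) = 8.407×10⁻⁶ mm/N.
P = 1.274 / 8.407×10⁻⁶ = 151600 N = 151.6 kN, compressive.
σ_{cast iron} = P / A = 151600 / 2400 = 63.15 MPa.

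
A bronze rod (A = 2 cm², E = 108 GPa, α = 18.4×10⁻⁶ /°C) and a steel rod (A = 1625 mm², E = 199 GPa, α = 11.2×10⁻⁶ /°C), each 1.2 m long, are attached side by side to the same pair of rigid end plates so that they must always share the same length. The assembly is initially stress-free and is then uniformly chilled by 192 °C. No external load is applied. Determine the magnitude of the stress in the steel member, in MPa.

σ ≈ 17.2 MPa (compressive)

Equilibrium of a rigid end plate with no external load gives equal and opposite internal forces ±P in the two members. Since α_{bronze} > α_{steel}, cooling drives the bronze into tension and the steel into compression.
Compatibility of the two members (thermal + elastic change equal): (α₁ − α₂)ΔT = P·[1/(A₁E₁) + 1/(A₂E₂)].
|α₁ − α₂|·ΔT = 7.2×10⁻⁶ × 192 = 0.001382.
1/(A₁E₁) + 1/(A₂E₂) = 1/(200×108×10³) + 1/(1625×199×10³) = 4.939×10⁻⁸ N⁻¹.
So P = 0.001382 / 4.939×10⁻⁸ = 27.99 kN.
σ_{steel} = P/A₂ = 27990/1625 = 17.22 MPa, compressive.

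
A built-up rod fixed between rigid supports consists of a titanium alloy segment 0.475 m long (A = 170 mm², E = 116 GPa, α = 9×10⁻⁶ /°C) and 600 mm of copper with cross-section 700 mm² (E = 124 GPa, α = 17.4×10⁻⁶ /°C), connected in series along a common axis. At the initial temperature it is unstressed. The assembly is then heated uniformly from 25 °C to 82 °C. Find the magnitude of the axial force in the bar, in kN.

If the supports were absent, the total length change would be Σ αᵢΔT Lᵢ = 9×10⁻⁶×57×475 + 17.4×10⁻⁶×57×600 = 0.8388 mm.
Since the ends are fixed, an axial force P builds up, equal in every segment, with P · Σ Lᵢ/(AᵢEᵢ) = δ_free.
Σ Lᵢ/(AᵢEᵢ) = 475/(170×116×10³) + 600/(700×124×10³) = 3.1×10⁻⁵ mm/N.
P = 0.8388 / 3.1×10⁻⁵ = 27060 N = 27.06 kN, compressive.

P ≈ 27.1 kN (compressive)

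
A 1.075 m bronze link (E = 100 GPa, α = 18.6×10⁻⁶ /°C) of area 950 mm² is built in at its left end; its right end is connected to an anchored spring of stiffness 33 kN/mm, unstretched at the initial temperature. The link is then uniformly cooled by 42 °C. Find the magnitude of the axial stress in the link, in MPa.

σ ≈ 21.2 MPa (tensile)

Free thermal contraction: δ_free = αΔT L = 18.6×10⁻⁶ × 42 × 1075 = 0.8398 mm.
With a force P in the spring, the elastic change of the link is PL/(AE) and that of the spring is P/k; compatibility requires their sum to equal δ_free.
So P = δ_free / [L/(AE) + 1/k] = 0.8398 / [ 1075/(950×100×10³) + 1/(33×10³) ].
P = 0.8398 / 4.162×10⁻⁵ = 20180 N.
σ = P/A = 20180/950 = 21.24 MPa.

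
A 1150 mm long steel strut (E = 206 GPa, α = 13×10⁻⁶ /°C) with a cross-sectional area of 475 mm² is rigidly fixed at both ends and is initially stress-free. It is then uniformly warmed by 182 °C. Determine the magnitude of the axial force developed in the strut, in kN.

P ≈ 232 kN (compressive)

The ends cannot move, so σ = EαΔT = 206×10³ × 13×10⁻⁶ × 182 = 487.4 MPa.
Then P = σA = 487.4 × 475 mm² = 231.5 kN, compressive.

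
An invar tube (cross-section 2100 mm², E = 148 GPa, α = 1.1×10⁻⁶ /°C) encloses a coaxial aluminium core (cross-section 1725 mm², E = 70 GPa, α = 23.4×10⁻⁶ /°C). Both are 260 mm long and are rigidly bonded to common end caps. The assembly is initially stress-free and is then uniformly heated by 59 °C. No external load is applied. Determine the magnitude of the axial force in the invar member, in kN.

P ≈ 114 kN (tensile in the invar)

Both members must finish at the same length. With the larger α, the aluminium tends to over-expand; the plates restrain it, putting the aluminium in compression and the invar in tension. With no external load the two internal forces are equal and opposite, magnitude P.
Compatibility of the two members (thermal + elastic change equal): (α₁ − α₂)ΔT = P·[1/(A₁E₁) + 1/(A₂E₂)].
|α₁ − α₂|·ΔT = 22.3×10⁻⁶ × 59 = 0.001316.
1/(A₁E₁) + 1/(A₂E₂) = 1/(2100×148×10³) + 1/(1725×70×10³) = 1.15×10⁻⁸ N⁻¹.
So P = 0.001316 / 1.15×10⁻⁸ = 114.4 kN.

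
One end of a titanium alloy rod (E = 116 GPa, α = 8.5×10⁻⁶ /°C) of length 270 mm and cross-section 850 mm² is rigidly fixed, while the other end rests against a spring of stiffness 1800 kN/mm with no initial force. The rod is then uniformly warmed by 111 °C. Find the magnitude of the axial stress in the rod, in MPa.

σ ≈ 91 MPa (compressive)

If the spring were absent the rod would lengthen by αΔT L = 8.5×10⁻⁶ × 111 × 270 = 0.2547 mm.
With a force P in the spring, the elastic change of the rod is PL/(AE) and that of the spring is P/k; compatibility requires their sum to equal δ_free.
P [ L/(AE) + 1/k ] = δ_free → P [ 270/(850×116×10³) + 1/(1800×10³) ] = 0.2547.
P = 0.2547 / 3.294×10⁻⁶ = 77340 N.
σ = P/A = 77340/850 = 90.99 MPa.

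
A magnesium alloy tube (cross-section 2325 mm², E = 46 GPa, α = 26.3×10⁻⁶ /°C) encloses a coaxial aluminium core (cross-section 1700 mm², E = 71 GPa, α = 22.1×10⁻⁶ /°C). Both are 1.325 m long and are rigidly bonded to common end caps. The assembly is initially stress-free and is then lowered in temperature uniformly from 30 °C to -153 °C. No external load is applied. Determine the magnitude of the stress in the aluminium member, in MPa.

σ ≈ 25.6 MPa (compressive)

Equilibrium of a rigid end plate with no external load gives equal and opposite internal forces ±P in the two members. Since α_{magnesium alloy} > α_{aluminium}, cooling drives the magnesium alloy into tension and the aluminium into compression.
Compatibility of the two members (thermal + elastic change equal): (α₁ − α₂)ΔT = P·[1/(A₁E₁) + 1/(A₂E₂)].
|α₁ − α₂|·ΔT = 4.2×10⁻⁶ × 183 = 0.0007686.
1/(A₁E₁) + 1/(A₂E₂) = 1/(2325×46×10³) + 1/(1700×71×10³) = 1.764×10⁻⁸ N⁻¹.
So P = 0.0007686 / 1.764×10⁻⁸ = 43.58 kN.
σ_{aluminium} = P/A₂ = 43580/1700 = 25.64 MPa, compressive.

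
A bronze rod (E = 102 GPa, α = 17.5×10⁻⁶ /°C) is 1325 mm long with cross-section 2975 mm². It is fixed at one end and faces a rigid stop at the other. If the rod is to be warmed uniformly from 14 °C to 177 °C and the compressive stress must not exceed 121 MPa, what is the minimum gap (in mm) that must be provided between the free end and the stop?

g ≈ 2.21 mm

With no wall the rod would lengthen by αΔT L = 17.5×10⁻⁶ × 163 × 1325 = 3.78 mm.
At the allowable stress the elastic shortening the wall may impose is σL/E = 121 × 1325 / (102×10³) = 1.572 mm.
The gap must absorb the remainder: g_min = 3.78 − 1.572 = 2.208 mm.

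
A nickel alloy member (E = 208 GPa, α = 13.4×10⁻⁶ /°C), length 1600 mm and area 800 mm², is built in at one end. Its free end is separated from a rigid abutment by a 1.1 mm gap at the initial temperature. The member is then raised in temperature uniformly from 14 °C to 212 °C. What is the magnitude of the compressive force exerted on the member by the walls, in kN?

Unrestrained expansion: δ_free = αΔT L = 13.4×10⁻⁶ × 198 × 1600 = 4.245 mm.
This exceeds the 1.1 mm gap, so the wall pushes back. The portion of expansion that must be recovered elastically is δ_free − gap = 4.245 − 1.1 = 3.145 mm.
That suppressed elongation corresponds to σ = E·Δ/L = 208×10³ × 3.145/1600 = 408.9 MPa.
Force on the wall = σA = 408.9 × 800 mm² = 327.1 kN.

P ≈ 327 kN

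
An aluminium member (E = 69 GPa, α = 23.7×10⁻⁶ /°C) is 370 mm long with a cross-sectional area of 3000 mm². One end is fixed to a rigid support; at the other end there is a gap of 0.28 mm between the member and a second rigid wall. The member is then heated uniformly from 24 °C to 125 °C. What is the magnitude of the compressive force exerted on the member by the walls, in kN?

Free thermal elongation = αΔT L = 23.7×10⁻⁶ × 101 × 370 = 0.8857 mm.
The gap closes (δ_free > 0.28 mm) and the wall then resists a further 0.8857 − 0.28 = 0.6057 mm of expansion.
Compatibility: PL/(AE) = 0.6057 mm, so σ = P/A = E × (0.6057/370) = 112.9 MPa.
Force on the wall = σA = 112.9 × 3000 mm² = 338.8 kN.

P ≈ 339 kN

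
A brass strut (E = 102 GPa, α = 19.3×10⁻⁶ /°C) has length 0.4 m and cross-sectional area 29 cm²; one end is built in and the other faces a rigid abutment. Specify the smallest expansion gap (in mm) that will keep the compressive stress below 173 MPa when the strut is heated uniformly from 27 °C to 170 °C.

With no wall the strut would lengthen by αΔT L = 19.3×10⁻⁶ × 143 × 400 = 1.104 mm.
A stress of 173 MPa corresponds to the wall pushing the strut back by σL/E = 173×400/(102×10³) = 0.6784 mm.
So the gap has to take up the difference, g_min = δ_free − σL/E = 1.104 − 0.6784 = 0.4255 mm.

g ≈ 0.426 mm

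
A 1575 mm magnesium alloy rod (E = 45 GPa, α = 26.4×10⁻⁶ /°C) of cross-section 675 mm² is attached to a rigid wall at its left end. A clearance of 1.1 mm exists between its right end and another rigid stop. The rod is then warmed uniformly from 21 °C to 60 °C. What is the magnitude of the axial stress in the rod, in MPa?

Free thermal elongation = αΔT L = 26.4×10⁻⁶ × 39 × 1575 = 1.622 mm.
The gap closes (δ_free > 1.1 mm) and the wall then resists a further 1.622 − 1.1 = 0.5216 mm of expansion.
Compatibility: PL/(AE) = 0.5216 mm, so σ = P/A = E × (0.5216/1575) = 14.9 MPa.

σ ≈ 14.9 MPa (compressive)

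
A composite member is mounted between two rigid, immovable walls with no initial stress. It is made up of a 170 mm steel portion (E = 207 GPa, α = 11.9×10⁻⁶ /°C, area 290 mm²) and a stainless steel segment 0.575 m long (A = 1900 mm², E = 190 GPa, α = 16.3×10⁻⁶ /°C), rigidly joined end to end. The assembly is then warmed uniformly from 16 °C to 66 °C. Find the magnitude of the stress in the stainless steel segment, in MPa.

If the supports were absent, the total length change would be Σ αᵢΔT Lᵢ = 11.9×10⁻⁶×50×170 + 16.3×10⁻⁶×50×575 = 0.5698 mm.
The walls prevent any net length change, so an axial force P (same in every segment) develops. Compatibility: P · Σ Lᵢ/(AᵢEᵢ) = δ_free.
The series flexibility is Σ Lᵢ/(AᵢEᵢ) = 170/(290×207×10³) + 575/(1900×190×10³) = 4.425×10⁻⁶ mm/N.
P = 0.5698 / 4.425×10⁻⁶ = 128800 N = 128.8 kN, compressive.
σ_{stainless steel} = P / A = 128800 / 1900 = 67.77 MPa.

σ ≈ 67.8 MPa (compressive)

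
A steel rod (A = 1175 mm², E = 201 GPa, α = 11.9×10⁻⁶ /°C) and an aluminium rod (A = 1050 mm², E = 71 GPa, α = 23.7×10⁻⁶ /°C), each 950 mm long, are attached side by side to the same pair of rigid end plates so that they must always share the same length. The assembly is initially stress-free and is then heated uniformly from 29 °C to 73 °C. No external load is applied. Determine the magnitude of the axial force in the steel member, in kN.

P ≈ 29.4 kN (tensile in the steel)

Both members must finish at the same length. With the larger α, the aluminium tends to over-expand; the plates restrain it, putting the aluminium in compression and the steel in tension. With no external load the two internal forces are equal and opposite, magnitude P.
Setting the final lengths equal and cancelling L: (α₁ − α₂)ΔT = P/(A₁E₁) + P/(A₂E₂).
|α₁ − α₂|·ΔT = 11.8×10⁻⁶ × 44 = 0.0005192.
1/(A₁E₁) + 1/(A₂E₂) = 1/(1175×201×10³) + 1/(1050×71×10³) = 1.765×10⁻⁸ N⁻¹.
So P = 0.0005192 / 1.765×10⁻⁸ = 29.42 kN.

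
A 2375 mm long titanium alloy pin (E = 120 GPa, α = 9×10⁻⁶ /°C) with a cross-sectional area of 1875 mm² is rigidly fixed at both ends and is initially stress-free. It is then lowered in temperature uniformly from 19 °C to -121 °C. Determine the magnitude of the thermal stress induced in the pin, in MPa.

With length fixed, the mechanical strain must cancel the thermal strain αΔT = 9×10⁻⁶ × 140 = 1260×10⁻⁶.
The stress required to suppress this strain is σ = Eε = 120×10³ × 1260×10⁻⁶ = 151.2 MPa, tensile since the pin is trying to contract.

σ ≈ 151 MPa (tensile)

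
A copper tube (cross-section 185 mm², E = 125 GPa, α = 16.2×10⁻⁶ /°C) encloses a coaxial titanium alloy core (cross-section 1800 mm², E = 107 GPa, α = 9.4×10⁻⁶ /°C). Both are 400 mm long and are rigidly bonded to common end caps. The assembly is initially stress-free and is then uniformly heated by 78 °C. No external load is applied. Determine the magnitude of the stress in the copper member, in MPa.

σ ≈ 59.2 MPa (compressive)

Both members must finish at the same length. With the larger α, the copper tends to over-expand; the plates restrain it, putting the copper in compression and the titanium alloy in tension. With no external load the two internal forces are equal and opposite, magnitude P.
Equating the net (thermal + elastic) strains gives |α₁ − α₂|·ΔT = P·[1/(A₁E₁) + 1/(A₂E₂)].
|α₁ − α₂|·ΔT = 6.8×10⁻⁶ × 78 = 0.0005304.
1/(A₁E₁) + 1/(A₂E₂) = 1/(185×125×10³) + 1/(1800×107×10³) = 4.844×10⁻⁸ N⁻¹.
P = 0.0005304 / 4.844×10⁻⁸ = 10950 N = 10.95 kN.
σ_{copper} = P/A₁ = 10950/185 = 59.19 MPa, compressive.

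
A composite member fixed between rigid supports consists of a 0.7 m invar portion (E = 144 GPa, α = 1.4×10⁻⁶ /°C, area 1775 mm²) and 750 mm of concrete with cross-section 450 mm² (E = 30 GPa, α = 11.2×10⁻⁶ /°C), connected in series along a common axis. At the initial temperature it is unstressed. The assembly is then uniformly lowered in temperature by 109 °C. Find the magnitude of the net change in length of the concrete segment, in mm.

With the walls removed the bar would change length by δ_free = Σ αᵢΔT Lᵢ = 1.4×10⁻⁶×109×700 + 11.2×10⁻⁶×109×750 = 1.022 mm.
The walls prevent any net length change, so an axial force P (same in every segment) develops. Compatibility: P · Σ Lᵢ/(AᵢEᵢ) = δ_free.
Σ Lᵢ/(AᵢEᵢ) = 700/(1775×144×10³) + 750/(450×30×10³) = 5.829×10⁻⁵ mm/N.
P = 1.022 / 5.829×10⁻⁵ = 17540 N = 17.54 kN, tensile.
For the concrete segment, free thermal change = 11.2×10⁻⁶×109×750 = 0.9156 mm and elastic change from P = 17540×750/(450×30×10³) = 0.9744 mm; these oppose, so the net change is 0.0588 mm (segment lengthens).

|ΔL| ≈ 0.0588 mm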